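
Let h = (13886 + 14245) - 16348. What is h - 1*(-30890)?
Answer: 42673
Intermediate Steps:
h = 11783 (h = 28131 - 16348 = 11783)
h - 1*(-30890) = 11783 - 1*(-30890) = 11783 + 30890 = 42673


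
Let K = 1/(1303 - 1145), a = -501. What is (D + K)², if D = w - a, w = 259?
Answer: 14419446561/24964 ≈ 5.7761e+5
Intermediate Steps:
K = 1/158 ≈ 0.0063291
D = 760 (D = 259 - 1*(-501) = 259 + 501 = 760)
(D + K)² = (760 + 1/158)² = (120081/158)² = 14419446561/24964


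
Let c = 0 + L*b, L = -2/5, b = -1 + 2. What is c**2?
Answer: 4/25 ≈ 0.16000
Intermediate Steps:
b = 1
L = -2/5 (L = -2*1/5 = -2/5 ≈ -0.40000)
c = -2/5 (c = 0 - 2/5*1 = 0 - 2/5 = -2/5 ≈ -0.40000)
c**2 = (-2/5)**2 = 4/25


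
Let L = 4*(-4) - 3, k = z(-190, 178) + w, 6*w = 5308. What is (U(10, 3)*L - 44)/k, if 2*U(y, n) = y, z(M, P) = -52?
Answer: -417/2498 ≈ -0.16693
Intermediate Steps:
w = 2654/3 (w = (⅙)*5308 = 2654/3 ≈ 884.67)
U(y, n) = y/2
k = 2498/3 (k = -52 + 2654/3 = 2498/3 ≈ 832.67)
L = -19 (L = -16 - 3 = -19)
(U(10, 3)*L - 44)/k = (((½)*10)*(-19) - 44)/(2498/3) = (5*(-19) - 44)*(3/2498) = (-95 - 44)*(3/2498) = -139*3/2498 = -417/2498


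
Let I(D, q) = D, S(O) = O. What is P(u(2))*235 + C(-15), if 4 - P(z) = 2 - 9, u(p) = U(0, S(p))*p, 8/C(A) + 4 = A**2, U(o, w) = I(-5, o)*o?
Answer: 571293/221 ≈ 2585.0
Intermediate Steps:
U(o, w) = -5*o
C(A) = 8/(-4 + A**2)
u(p) = 0 (u(p) = (-5*0)*p = 0*p = 0)
P(z) = 11 (P(z) = 4 - (2 - 9) = 4 - 1*(-7) = 4 + 7 = 11)
P(u(2))*235 + C(-15) = 11*235 + 8/(-4 + (-15)**2) = 2585 + 8/(-4 + 225) = 2585 + 8/221 = 571293/221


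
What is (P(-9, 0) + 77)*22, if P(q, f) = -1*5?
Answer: 1584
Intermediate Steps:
P(q, f) = -5
(P(-9, 0) + 77)*22 = (-5 + 77)*22 = 72*22 = 1584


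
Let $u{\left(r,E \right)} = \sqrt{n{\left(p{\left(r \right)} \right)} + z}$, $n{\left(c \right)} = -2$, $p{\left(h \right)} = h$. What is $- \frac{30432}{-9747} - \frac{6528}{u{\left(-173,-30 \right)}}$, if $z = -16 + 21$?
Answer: $\frac{10144}{3249} - 2176 \sqrt{3} \approx -3765.8$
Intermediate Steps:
$z = 5$
$u{\left(r,E \right)} = \sqrt{3}$ ($u{\left(r,E \right)} = \sqrt{-2 + 5} = \sqrt{3}$)
$- \frac{30432}{-9747} - \frac{6528}{u{\left(-173,-30 \right)}} = - \frac{30432}{-9747} - \frac{6528}{\sqrt{3}} = \left(-30432\right) \left(- \frac{1}{9747}\right) - 6528 \frac{\sqrt{3}}{3} = \frac{10144}{3249} - 2176 \sqrt{3}$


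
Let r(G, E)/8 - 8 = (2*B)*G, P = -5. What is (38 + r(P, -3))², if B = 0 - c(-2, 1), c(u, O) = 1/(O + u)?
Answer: 484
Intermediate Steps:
B = 1 (B = 0 - 1/(1 - 2) = 0 - 1/(-1) = 0 - 1*(-1) = 0 + 1 = 1)
r(G, E) = 64 + 16*G (r(G, E) = 64 + 8*((2*1)*G) = 64 + 8*(2*G) = 64 + 16*G)
(38 + r(P, -3))² = (38 + (64 + 16*(-5)))² = (38 + (64 - 80))² = (38 - 16)² = 22² = 484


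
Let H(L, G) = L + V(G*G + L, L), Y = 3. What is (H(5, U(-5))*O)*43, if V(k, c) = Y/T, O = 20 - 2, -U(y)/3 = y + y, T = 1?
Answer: 6192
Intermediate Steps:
U(y) = -6*y (U(y) = -3*(y + y) = -6*y)
O = 18
V(k, c) = 3 (V(k, c) = 3/1 = 3*1 = 3)
H(L, G) = 3 + L (H(L, G) = L + 3 = 3 + L)
(H(5, U(-5))*O)*43 = ((3 + 5)*18)*43 = (8*18)*43 = 144*43 = 6192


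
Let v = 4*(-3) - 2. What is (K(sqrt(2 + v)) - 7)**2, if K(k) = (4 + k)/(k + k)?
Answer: 503/12 + 13*I*sqrt(3)/3 ≈ 41.917 + 7.5056*I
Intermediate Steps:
v = -14 (v = -12 - 2 = -14)
K(k) = (4 + k)/(2*k) (K(k) = (4 + k)/((2*k)) = (4 + k)*(1/(2*k)) = (4 + k)/(2*k))
(K(sqrt(2 + v)) - 7)**2 = ((4 + sqrt(2 - 14))/(2*(sqrt(2 - 14))) - 7)**2 = ((4 + sqrt(-12))/(2*(sqrt(-12))) - 7)**2 = ((4 + 2*I*sqrt(3))/(2*((2*I*sqrt(3)))) - 7)**2 = ((-I*sqrt(3)/6)*(4 + 2*I*sqrt(3))/2 - 7)**2 = (-I*sqrt(3)*(4 + 2*I*sqrt(3))/12 - 7)**2 = (-7 - I*sqrt(3)*(4 + 2*I*sqrt(3))/12)**2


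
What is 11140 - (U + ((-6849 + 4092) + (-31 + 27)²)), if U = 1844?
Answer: 12037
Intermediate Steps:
11140 - (U + ((-6849 + 4092) + (-31 + 27)²)) = 11140 - (1844 + ((-6849 + 4092) + (-31 + 27)²)) = 11140 - (1844 + (-2757 + (-4)²)) = 11140 - (1844 + (-2757 + 16)) = 11140 - (1844 - 2741) = 11140 - 1*(-897) = 11140 + 897 = 12037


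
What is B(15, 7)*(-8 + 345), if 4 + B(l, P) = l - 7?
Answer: 1348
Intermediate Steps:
B(l, P) = -11 + l (B(l, P) = -4 + (l - 7) = -4 + (-7 + l) = -11 + l)
B(15, 7)*(-8 + 345) = (-11 + 15)*(-8 + 345) = 4*337 = 1348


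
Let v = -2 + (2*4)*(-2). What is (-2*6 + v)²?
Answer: 900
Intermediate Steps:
v = -18 (v = -2 + 8*(-2) = -2 - 16 = -18)
(-2*6 + v)² = (-2*6 - 18)² = (-12 - 18)² = (-30)² = 900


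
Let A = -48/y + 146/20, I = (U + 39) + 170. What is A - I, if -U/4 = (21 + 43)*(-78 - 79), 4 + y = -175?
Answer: -72304243/1790 ≈ -40393.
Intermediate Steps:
y = -179 (y = -4 - 175 = -179)
U = 40192 (U = -4*(21 + 43)*(-78 - 79) = -256*(-157) = -4*(-10048) = 40192)
I = 40401 (I = (40192 + 39) + 170 = 40231 + 170 = 40401)
A = 13547/1790 (A = -48/(-179) + 146/20 = -48*(-1/179) + 146*(1/20) = 48/179 + 73/10 = 13547/1790 ≈ 7.5682)
A - I = 13547/1790 - 1*40401 = 13547/1790 - 40401 = -72304243/1790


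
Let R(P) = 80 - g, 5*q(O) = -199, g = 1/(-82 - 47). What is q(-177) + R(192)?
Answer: 25934/645 ≈ 40.208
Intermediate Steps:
g = -1/129 (g = 1/(-129) = -1/129 ≈ -0.0077519)
q(O) = -199/5 (q(O) = (1/5)*(-199) = -199/5)
R(P) = 10321/129 (R(P) = 80 - 1*(-1/129) = 80 + 1/129 = 10321/129)
q(-177) + R(192) = -199/5 + 10321/129 = 25934/645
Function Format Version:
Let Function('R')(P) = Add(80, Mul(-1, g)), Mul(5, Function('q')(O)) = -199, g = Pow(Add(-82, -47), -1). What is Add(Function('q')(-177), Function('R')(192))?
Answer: Rational(25934, 645) ≈ 40.208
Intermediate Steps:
g = Rational(-1, 129) (g = Pow(-129, -1) = Rational(-1, 129) ≈ -0.0077519)
Function('q')(O) = Rational(-199, 5) (Function('q')(O) = Mul(Rational(1, 5), -199) = Rational(-199, 5))
Function('R')(P) = Rational(10321, 129) (Function('R')(P) = Add(80, Mul(-1, Rational(-1, 129))) = Add(80, Rational(1, 129)) = Rational(10321, 129))
Add(Function('q')(-177), Function('R')(192)) = Add(Rational(-199, 5), Rational(10321, 129)) = Rational(25934, 645)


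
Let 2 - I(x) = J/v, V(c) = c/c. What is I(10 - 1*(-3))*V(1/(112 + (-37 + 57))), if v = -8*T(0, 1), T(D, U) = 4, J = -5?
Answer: 59/32 ≈ 1.8438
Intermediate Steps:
v = -32 (v = -8*4 = -32)
V(c) = 1
I(x) = 59/32 (I(x) = 2 - (-5)/(-32) = 2 - (-5)*(-1)/32 = 2 - 1*5/32 = 2 - 5/32 = 59/32)
I(10 - 1*(-3))*V(1/(112 + (-37 + 57))) = (59/32)*1 = 59/32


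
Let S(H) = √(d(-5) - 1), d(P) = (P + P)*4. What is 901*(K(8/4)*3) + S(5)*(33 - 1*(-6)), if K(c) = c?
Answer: 5406 + 39*I*√41 ≈ 5406.0 + 249.72*I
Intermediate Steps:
d(P) = 8*P (d(P) = (2*P)*4 = 8*P)
S(H) = I*√41 (S(H) = √(8*(-5) - 1) = √(-40 - 1) = √(-41) = I*√41)
901*(K(8/4)*3) + S(5)*(33 - 1*(-6)) = 901*((8/4)*3) + (I*√41)*(33 - 1*(-6)) = 901*((8*(¼))*3) + (I*√41)*(33 + 6) = 901*(2*3) + (I*√41)*39 = 901*6 + 39*I*√41 = 5406 + 39*I*√41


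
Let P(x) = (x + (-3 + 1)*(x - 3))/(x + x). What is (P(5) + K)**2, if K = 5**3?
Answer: 1565001/100 ≈ 15650.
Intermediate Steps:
P(x) = (6 - x)/(2*x) (P(x) = (x - 2*(-3 + x))/((2*x)) = (x + (6 - 2*x))*(1/(2*x)) = (6 - x)*(1/(2*x)) = (6 - x)/(2*x))
K = 125
(P(5) + K)**2 = ((1/2)*(6 - 1*5)/5 + 125)**2 = ((1/2)*(1/5)*(6 - 5) + 125)**2 = ((1/2)*(1/5)*1 + 125)**2 = (1/10 + 125)**2 = (1251/10)**2 = 1565001/100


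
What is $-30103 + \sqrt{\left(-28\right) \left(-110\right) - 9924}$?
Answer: $-30103 + 2 i \sqrt{1711} \approx -30103.0 + 82.729 i$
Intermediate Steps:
$-30103 + \sqrt{\left(-28\right) \left(-110\right) - 9924} = -30103 + \sqrt{3080 - 9924} = -30103 + \sqrt{-6844} = -30103 + 2 i \sqrt{1711}$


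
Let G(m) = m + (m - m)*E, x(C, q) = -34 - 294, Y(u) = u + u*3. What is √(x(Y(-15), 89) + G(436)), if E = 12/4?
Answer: 6*√3 ≈ 10.392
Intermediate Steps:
Y(u) = 4*u (Y(u) = u + 3*u = 4*u)
x(C, q) = -328
E = 3 (E = 12*(¼) = 3)
G(m) = m (G(m) = m + (m - m)*3 = m + 0*3 = m + 0 = m)
√(x(Y(-15), 89) + G(436)) = √(-328 + 436) = √108 = 6*√3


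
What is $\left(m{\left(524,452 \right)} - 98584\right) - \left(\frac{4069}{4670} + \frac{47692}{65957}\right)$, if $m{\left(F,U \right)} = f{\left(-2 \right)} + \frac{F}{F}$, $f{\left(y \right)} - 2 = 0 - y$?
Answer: $- \frac{30364714831683}{308019190} \approx -98581.0$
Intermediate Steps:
$f{\left(y \right)} = 2 - y$ ($f{\left(y \right)} = 2 + \left(0 - y\right) = 2 - y$)
$m{\left(F,U \right)} = 5$ ($m{\left(F,U \right)} = \left(2 - -2\right) + \frac{F}{F} = \left(2 + 2\right) + 1 = 4 + 1 = 5$)
$\left(m{\left(524,452 \right)} - 98584\right) - \left(\frac{4069}{4670} + \frac{47692}{65957}\right) = \left(5 - 98584\right) - \left(\frac{4069}{4670} + \frac{47692}{65957}\right) = -98579 - \frac{491100673}{308019190} = - \frac{30364714831683}{308019190}$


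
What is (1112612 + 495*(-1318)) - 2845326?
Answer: -2385124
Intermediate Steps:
(1112612 + 495*(-1318)) - 2845326 = (1112612 - 652410) - 2845326 = 460202 - 2845326 = -2385124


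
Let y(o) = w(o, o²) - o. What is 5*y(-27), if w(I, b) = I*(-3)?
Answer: 540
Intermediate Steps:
w(I, b) = -3*I
y(o) = -4*o (y(o) = -3*o - o = -4*o)
5*y(-27) = 5*(-4*(-27)) = 5*108 = 540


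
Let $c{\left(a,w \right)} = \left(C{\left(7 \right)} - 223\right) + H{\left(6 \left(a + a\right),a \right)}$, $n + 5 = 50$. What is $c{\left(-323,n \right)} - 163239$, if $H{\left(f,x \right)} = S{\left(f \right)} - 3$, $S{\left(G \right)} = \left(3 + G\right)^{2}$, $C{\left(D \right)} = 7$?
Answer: $14836671$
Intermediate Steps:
$n = 45$ ($n = -5 + 50 = 45$)
$H{\left(f,x \right)} = -3 + \left(3 + f\right)^{2}$ ($H{\left(f,x \right)} = \left(3 + f\right)^{2} - 3 = -3 + \left(3 + f\right)^{2}$)
$c{\left(a,w \right)} = -219 + \left(3 + 12 a\right)^{2}$ ($c{\left(a,w \right)} = \left(7 - 223\right) + \left(-3 + \left(3 + 6 \left(a + a\right)\right)^{2}\right) = -216 + \left(-3 + \left(3 + 6 \cdot 2 a\right)^{2}\right) = -216 + \left(-3 + \left(3 + 12 a\right)^{2}\right) = -219 + \left(3 + 12 a\right)^{2}$)
$c{\left(-323,n \right)} - 163239 = \left(-210 + 72 \left(-323\right) + 144 \left(-323\right)^{2}\right) - 163239 = \left(-210 - 23256 + 144 \cdot 104329\right) - 163239 = \left(-210 - 23256 + 15023376\right) - 163239 = 14999910 - 163239 = 14836671$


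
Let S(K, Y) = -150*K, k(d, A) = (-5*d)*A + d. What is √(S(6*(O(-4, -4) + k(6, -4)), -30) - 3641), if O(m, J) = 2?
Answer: I*√118841 ≈ 344.73*I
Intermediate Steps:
k(d, A) = d - 5*A*d (k(d, A) = -5*A*d + d = d - 5*A*d)
√(S(6*(O(-4, -4) + k(6, -4)), -30) - 3641) = √(-900*(2 + 6*(1 - 5*(-4))) - 3641) = √(-900*(2 + 6*(1 + 20)) - 3641) = √(-900*(2 + 6*21) - 3641) = √(-900*(2 + 126) - 3641) = √(-900*128 - 3641) = √(-150*768 - 3641) = √(-115200 - 3641) = √(-118841) = I*√118841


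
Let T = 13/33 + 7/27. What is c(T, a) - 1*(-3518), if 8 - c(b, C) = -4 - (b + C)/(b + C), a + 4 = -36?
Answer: 3531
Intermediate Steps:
a = -40 (a = -4 - 36 = -40)
T = 194/297 (T = 13*(1/33) + 7*(1/27) = 13/33 + 7/27 = 194/297 ≈ 0.65320)
c(b, C) = 13 (c(b, C) = 8 - (-4 - (b + C)/(b + C)) = 8 - (-4 - (C + b)/(C + b)) = 8 - (-4 - 1*1) = 8 - (-4 - 1) = 8 - 1*(-5) = 8 + 5 = 13)
c(T, a) - 1*(-3518) = 13 - 1*(-3518) = 13 + 3518 = 3531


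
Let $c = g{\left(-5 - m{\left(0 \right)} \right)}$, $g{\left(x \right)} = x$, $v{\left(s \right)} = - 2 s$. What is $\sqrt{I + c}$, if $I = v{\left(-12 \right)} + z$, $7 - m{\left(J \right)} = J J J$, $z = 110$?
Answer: $\sqrt{122} \approx 11.045$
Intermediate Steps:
$m{\left(J \right)} = 7 - J^{3}$ ($m{\left(J \right)} = 7 - J J J = 7 - J^{2} J = 7 - J^{3}$)
$I = 134$ ($I = \left(-2\right) \left(-12\right) + 110 = 24 + 110 = 134$)
$c = -12$ ($c = -5 - \left(7 - 0^{3}\right) = -5 - \left(7 - 0\right) = -5 - \left(7 + 0\right) = -5 - 7 = -12$)
$\sqrt{I + c} = \sqrt{134 - 12} = \sqrt{122}$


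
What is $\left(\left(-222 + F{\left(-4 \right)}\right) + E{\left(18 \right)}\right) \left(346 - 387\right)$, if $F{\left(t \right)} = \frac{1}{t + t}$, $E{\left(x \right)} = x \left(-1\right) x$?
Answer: $\frac{179129}{8} \approx 22391.0$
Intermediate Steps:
$E{\left(x \right)} = - x^{2}$ ($E{\left(x \right)} = - x x = - x^{2}$)
$F{\left(t \right)} = \frac{1}{2 t}$
$\left(\left(-222 + F{\left(-4 \right)}\right) + E{\left(18 \right)}\right) \left(346 - 387\right) = \left(\left(-222 + \frac{1}{2 \left(-4\right)}\right) - 18^{2}\right) \left(346 - 387\right) = \left(\left(-222 + \frac{1}{2} \left(- \frac{1}{4}\right)\right) - 324\right) \left(-41\right) = \left(\left(-222 - \frac{1}{8}\right) - 324\right) \left(-41\right) = \left(- \frac{1777}{8} - 324\right) \left(-41\right) = \left(- \frac{4369}{8}\right) \left(-41\right) = \frac{179129}{8}$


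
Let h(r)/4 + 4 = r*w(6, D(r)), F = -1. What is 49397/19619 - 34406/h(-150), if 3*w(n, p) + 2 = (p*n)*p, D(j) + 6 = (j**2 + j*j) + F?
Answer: 59998684714293233/23829669591031752 ≈ 2.5178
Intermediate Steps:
D(j) = -7 + 2*j**2 (D(j) = -6 + ((j**2 + j*j) - 1) = -6 + ((j**2 + j**2) - 1) = -6 + (2*j**2 - 1) = -6 + (-1 + 2*j**2) = -7 + 2*j**2)
w(n, p) = -2/3 + n*p**2/3 (w(n, p) = -2/3 + ((p*n)*p)/3 = -2/3 + ((n*p)*p)/3 = -2/3 + (n*p**2)/3 = -2/3 + n*p**2/3)
h(r) = -16 + 4*r*(-2/3 + 2*(-7 + 2*r**2)**2) (h(r) = -16 + 4*(r*(-2/3 + (1/3)*6*(-7 + 2*r**2)**2)) = -16 + 4*(r*(-2/3 + 2*(-7 + 2*r**2)**2)) = -16 + 4*r*(-2/3 + 2*(-7 + 2*r**2)**2))
49397/19619 - 34406/h(-150) = 49397/19619 - 34406/(-16 - 224*(-150)**3 + 32*(-150)**5 + (1168/3)*(-150)) = 49397*(1/19619) - 34406/(-16 - 224*(-3375000) + 32*(-75937500000) - 58400) = 49397/19619 - 34406/(-16 + 756000000 - 2430000000000 - 58400) = 49397/19619 - 34406/(-2429244058416) = 49397/19619 - 34406*(-1/2429244058416) = 49397/19619 + 17203/1214622029208 = 59998684714293233/23829669591031752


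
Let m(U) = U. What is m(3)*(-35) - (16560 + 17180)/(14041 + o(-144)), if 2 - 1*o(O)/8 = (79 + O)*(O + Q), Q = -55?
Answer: -9355675/89423 ≈ -104.62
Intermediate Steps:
o(O) = 16 - 8*(-55 + O)*(79 + O) (o(O) = 16 - 8*(79 + O)*(O - 55) = 16 - 8*(79 + O)*(-55 + O) = 16 - 8*(-55 + O)*(79 + O))
m(3)*(-35) - (16560 + 17180)/(14041 + o(-144)) = 3*(-35) - (16560 + 17180)/(14041 + (34776 - 192*(-144) - 8*(-144)²)) = -105 - 33740/(14041 + (34776 + 27648 - 8*20736)) = -105 - 33740/(14041 + (34776 + 27648 - 165888)) = -105 - 33740/(14041 - 103464) = -105 - 33740/(-89423) = -105 - 33740*(-1)/89423 = -105 - 1*(-33740/89423) = -105 + 33740/89423 = -9355675/89423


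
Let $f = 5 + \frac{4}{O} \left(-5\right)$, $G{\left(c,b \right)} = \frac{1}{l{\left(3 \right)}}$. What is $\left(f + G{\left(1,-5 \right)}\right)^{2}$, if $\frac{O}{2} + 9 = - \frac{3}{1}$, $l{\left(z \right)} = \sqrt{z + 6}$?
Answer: $\frac{1369}{36} \approx 38.028$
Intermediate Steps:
$l{\left(z \right)} = \sqrt{6 + z}$
$O = -24$ ($O = -18 + 2 \left(- \frac{3}{1}\right) = -18 + 2 \left(\left(-3\right) 1\right) = -18 + 2 \left(-3\right) = -18 - 6 = -24$)
$G{\left(c,b \right)} = \frac{1}{3}$ ($G{\left(c,b \right)} = \frac{1}{\sqrt{6 + 3}} = \frac{1}{\sqrt{9}} = \frac{1}{3}$)
$f = \frac{35}{6}$ ($f = 5 + \frac{4}{-24} \left(-5\right) = 5 + 4 \left(- \frac{1}{24}\right) \left(-5\right) = 5 - - \frac{5}{6} = 5 + \frac{5}{6} = \frac{35}{6} \approx 5.8333$)
$\left(f + G{\left(1,-5 \right)}\right)^{2} = \left(\frac{35}{6} + \frac{1}{3}\right)^{2} = \left(\frac{37}{6}\right)^{2} = \frac{1369}{36}$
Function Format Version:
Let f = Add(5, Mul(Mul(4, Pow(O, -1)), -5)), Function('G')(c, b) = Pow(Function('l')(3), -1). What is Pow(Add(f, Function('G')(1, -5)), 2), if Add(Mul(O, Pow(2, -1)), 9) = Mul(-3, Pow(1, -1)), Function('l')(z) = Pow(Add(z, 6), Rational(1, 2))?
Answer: Rational(1369, 36) ≈ 38.028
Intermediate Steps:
Function('l')(z) = Pow(Add(6, z), Rational(1, 2))
O = -24 (O = Add(-18, Mul(2, Mul(-3, Pow(1, -1)))) = Add(-18, Mul(2, Mul(-3, 1))) = Add(-18, Mul(2, -3)) = Add(-18, -6) = -24)
Function('G')(c, b) = Rational(1, 3) (Function('G')(c, b) = Pow(Pow(Add(6, 3), Rational(1, 2)), -1) = Pow(Pow(9, Rational(1, 2)), -1) = Pow(3, -1) = Rational(1, 3))
f = Rational(35, 6) (f = Add(5, Mul(Mul(4, Pow(-24, -1)), -5)) = Add(5, Mul(Mul(4, Rational(-1, 24)), -5)) = Add(5, Mul(Rational(-1, 6), -5)) = Add(5, Rational(5, 6)) = Rational(35, 6) ≈ 5.8333)
Pow(Add(f, Function('G')(1, -5)), 2) = Pow(Add(Rational(35, 6), Rational(1, 3)), 2) = Pow(Rational(37, 6), 2) = Rational(1369, 36)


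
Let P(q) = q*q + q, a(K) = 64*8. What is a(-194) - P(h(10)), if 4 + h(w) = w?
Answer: 470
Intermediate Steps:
h(w) = -4 + w
a(K) = 512
P(q) = q + q² (P(q) = q² + q = q + q²)
a(-194) - P(h(10)) = 512 - (-4 + 10)*(1 + (-4 + 10)) = 512 - 6*(1 + 6) = 512 - 6*7 = 512 - 1*42 = 512 - 42 = 470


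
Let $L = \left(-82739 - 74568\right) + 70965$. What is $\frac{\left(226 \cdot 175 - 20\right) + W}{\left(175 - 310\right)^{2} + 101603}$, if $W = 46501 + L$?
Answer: $- \frac{311}{119828} \approx -0.0025954$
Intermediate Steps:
$L = -86342$ ($L = -157307 + 70965 = -86342$)
$W = -39841$ ($W = 46501 - 86342 = -39841$)
$\frac{\left(226 \cdot 175 - 20\right) + W}{\left(175 - 310\right)^{2} + 101603} = \frac{\left(226 \cdot 175 - 20\right) - 39841}{\left(175 - 310\right)^{2} + 101603} = \frac{\left(39550 - 20\right) - 39841}{\left(-135\right)^{2} + 101603} = \frac{39530 - 39841}{18225 + 101603} = - \frac{311}{119828}$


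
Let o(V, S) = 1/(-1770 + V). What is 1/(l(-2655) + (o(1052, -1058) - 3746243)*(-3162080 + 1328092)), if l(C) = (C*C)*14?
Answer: 359/2466568159159800 ≈ 1.4555e-13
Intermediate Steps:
l(C) = 14*C² (l(C) = C²*14 = 14*C²)
1/(l(-2655) + (o(1052, -1058) - 3746243)*(-3162080 + 1328092)) = 1/(14*(-2655)² + (1/(-1770 + 1052) - 3746243)*(-3162080 + 1328092)) = 1/(14*7049025 + (1/(-718) - 3746243)*(-1833988)) = 1/(98686350 + (-1/718 - 3746243)*(-1833988)) = 1/(98686350 - 2689802475/718*(-1833988)) = 1/(98686350 + 2466532730760150/359) = 1/(2466568159159800/359) = 359/2466568159159800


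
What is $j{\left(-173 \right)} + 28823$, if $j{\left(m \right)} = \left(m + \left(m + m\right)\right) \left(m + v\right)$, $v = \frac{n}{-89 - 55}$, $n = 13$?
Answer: $\frac{5695529}{48} \approx 1.1866 \cdot 10^{5}$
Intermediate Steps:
$v = - \frac{13}{144}$ ($v = \frac{13}{-89 - 55} = \frac{13}{-144} = 13 \left(- \frac{1}{144}\right) = - \frac{13}{144} \approx -0.090278$)
$j{\left(m \right)} = 3 m \left(- \frac{13}{144} + m\right)$ ($j{\left(m \right)} = \left(m + \left(m + m\right)\right) \left(m - \frac{13}{144}\right) = \left(m + 2 m\right) \left(- \frac{13}{144} + m\right) = 3 m \left(- \frac{13}{144} + m\right)$)
$j{\left(-173 \right)} + 28823 = \frac{1}{48} \left(-173\right) \left(-13 + 144 \left(-173\right)\right) + 28823 = \frac{1}{48} \left(-173\right) \left(-13 - 24912\right) + 28823 = \frac{1}{48} \left(-173\right) \left(-24925\right) + 28823 = \frac{4312025}{48} + 28823 = \frac{5695529}{48}$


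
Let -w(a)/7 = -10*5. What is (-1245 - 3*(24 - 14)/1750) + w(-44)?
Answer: -156628/175 ≈ -895.02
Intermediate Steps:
w(a) = 350 (w(a) = -(-70)*5 = -7*(-50) = 350)
(-1245 - 3*(24 - 14)/1750) + w(-44) = (-1245 - 3*(24 - 14)/1750) + 350 = (-1245 - 3*10*(1/1750)) + 350 = (-1245 - 30*1/1750) + 350 = (-1245 - 3/175) + 350 = -217878/175 + 350 = -156628/175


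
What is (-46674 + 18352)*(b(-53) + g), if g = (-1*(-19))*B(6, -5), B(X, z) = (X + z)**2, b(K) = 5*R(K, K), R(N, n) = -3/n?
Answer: -28945084/53 ≈ -5.4613e+5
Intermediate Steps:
b(K) = -15/K (b(K) = 5*(-3/K) = -15/K)
g = 19 (g = (-1*(-19))*(6 - 5)**2 = 19*1**2 = 19*1 = 19)
(-46674 + 18352)*(b(-53) + g) = (-46674 + 18352)*(-15/(-53) + 19) = -28322*(-15*(-1/53) + 19) = -28322*(15/53 + 19) = -28322*1022/53 = -28945084/53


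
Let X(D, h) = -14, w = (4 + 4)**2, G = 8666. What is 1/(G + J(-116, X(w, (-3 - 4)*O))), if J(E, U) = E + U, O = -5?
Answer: 1/8536 ≈ 0.00011715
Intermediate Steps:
w = 64 (w = 8**2 = 64)
1/(G + J(-116, X(w, (-3 - 4)*O))) = 1/(8666 + (-116 - 14)) = 1/(8666 - 130) = 1/8536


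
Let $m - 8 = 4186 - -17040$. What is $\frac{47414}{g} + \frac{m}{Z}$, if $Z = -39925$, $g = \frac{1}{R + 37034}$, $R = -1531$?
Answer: $\frac{67207319215616}{39925} \approx 1.6833 \cdot 10^{9}$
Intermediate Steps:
$g = \frac{1}{35503}$ ($g = \frac{1}{-1531 + 37034} = \frac{1}{35503} \approx 2.8167 \cdot 10^{-5}$)
$m = 21234$ ($m = 8 + \left(4186 - -17040\right) = 8 + \left(4186 + 17040\right) = 8 + 21226 = 21234$)
$\frac{47414}{g} + \frac{m}{Z} = 47414 \frac{1}{\frac{1}{35503}} + \frac{21234}{-39925} = 47414 \cdot 35503 + 21234 \left(- \frac{1}{39925}\right) = 1683339242 - \frac{21234}{39925} = \frac{67207319215616}{39925}$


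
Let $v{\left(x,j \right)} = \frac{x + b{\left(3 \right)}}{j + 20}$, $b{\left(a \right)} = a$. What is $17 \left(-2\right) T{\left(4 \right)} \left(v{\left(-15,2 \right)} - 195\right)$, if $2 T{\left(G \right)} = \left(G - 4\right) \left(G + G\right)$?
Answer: $0$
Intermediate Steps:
$v{\left(x,j \right)} = \frac{3 + x}{20 + j}$ ($v{\left(x,j \right)} = \frac{x + 3}{j + 20} = \frac{3 + x}{20 + j}$)
$T{\left(G \right)} = G \left(-4 + G\right)$ ($T{\left(G \right)} = \frac{\left(G - 4\right) \left(G + G\right)}{2} = \frac{\left(-4 + G\right) 2 G}{2} = \frac{2 G \left(-4 + G\right)}{2} = G \left(-4 + G\right)$)
$17 \left(-2\right) T{\left(4 \right)} \left(v{\left(-15,2 \right)} - 195\right) = 17 \left(-2\right) 4 \left(-4 + 4\right) \left(\frac{3 - 15}{20 + 2} - 195\right) = - 34 \cdot 4 \cdot 0 \left(\frac{1}{22} \left(-12\right) - 195\right) = \left(-34\right) 0 \left(\frac{1}{22} \left(-12\right) - 195\right) = 0 \left(- \frac{6}{11} - 195\right) = 0 \left(- \frac{2151}{11}\right) = 0$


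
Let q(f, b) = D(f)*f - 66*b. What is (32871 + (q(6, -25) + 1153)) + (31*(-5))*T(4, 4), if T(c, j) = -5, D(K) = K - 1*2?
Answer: 36473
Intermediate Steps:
D(K) = -2 + K (D(K) = K - 2 = -2 + K)
q(f, b) = -66*b + f*(-2 + f) (q(f, b) = (-2 + f)*f - 66*b = f*(-2 + f) - 66*b = -66*b + f*(-2 + f))
(32871 + (q(6, -25) + 1153)) + (31*(-5))*T(4, 4) = (32871 + ((-66*(-25) + 6*(-2 + 6)) + 1153)) + (31*(-5))*(-5) = (32871 + ((1650 + 6*4) + 1153)) - 155*(-5) = (32871 + ((1650 + 24) + 1153)) + 775 = (32871 + (1674 + 1153)) + 775 = (32871 + 2827) + 775 = 35698 + 775 = 36473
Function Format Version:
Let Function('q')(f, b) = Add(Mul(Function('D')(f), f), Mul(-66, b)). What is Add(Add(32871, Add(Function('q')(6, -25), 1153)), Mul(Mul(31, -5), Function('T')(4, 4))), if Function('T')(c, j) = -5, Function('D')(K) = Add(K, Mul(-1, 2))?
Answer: 36473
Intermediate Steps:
Function('D')(K) = Add(-2, K) (Function('D')(K) = Add(K, -2) = Add(-2, K))
Function('q')(f, b) = Add(Mul(-66, b), Mul(f, Add(-2, f))) (Function('q')(f, b) = Add(Mul(Add(-2, f), f), Mul(-66, b)) = Add(Mul(f, Add(-2, f)), Mul(-66, b)) = Add(Mul(-66, b), Mul(f, Add(-2, f))))
Add(Add(32871, Add(Function('q')(6, -25), 1153)), Mul(Mul(31, -5), Function('T')(4, 4))) = Add(Add(32871, Add(Add(Mul(-66, -25), Mul(6, Add(-2, 6))), 1153)), Mul(Mul(31, -5), -5)) = Add(Add(32871, Add(Add(1650, Mul(6, 4)), 1153)), Mul(-155, -5)) = Add(Add(32871, Add(Add(1650, 24), 1153)), 775) = Add(Add(32871, Add(1674, 1153)), 775) = Add(Add(32871, 2827), 775) = Add(35698, 775) = 36473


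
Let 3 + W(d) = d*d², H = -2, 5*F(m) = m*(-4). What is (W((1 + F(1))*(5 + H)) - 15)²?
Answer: 4941729/15625 ≈ 316.27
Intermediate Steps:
F(m) = -4*m/5 (F(m) = (m*(-4))/5 = (-4*m)/5 = -4*m/5)
W(d) = -3 + d³ (W(d) = -3 + d*d² = -3 + d³)
(W((1 + F(1))*(5 + H)) - 15)² = ((-3 + ((1 - ⅘*1)*(5 - 2))³) - 15)² = ((-3 + ((1 - ⅘)*3)³) - 15)² = ((-3 + ((⅕)*3)³) - 15)² = ((-3 + (⅗)³) - 15)² = ((-3 + 27/125) - 15)² = (-348/125 - 15)² = (-2223/125)² = 4941729/15625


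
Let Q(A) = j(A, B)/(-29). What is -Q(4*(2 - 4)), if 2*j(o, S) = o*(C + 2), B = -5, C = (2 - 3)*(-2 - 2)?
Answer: -24/29 ≈ -0.82759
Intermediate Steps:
C = 4 (C = -1*(-4) = 4)
j(o, S) = 3*o (j(o, S) = (o*(4 + 2))/2 = (o*6)/2 = (6*o)/2 = 3*o)
Q(A) = -3*A/29 (Q(A) = (3*A)/(-29) = (3*A)*(-1/29) = -3*A/29)
-Q(4*(2 - 4)) = -(-3)*4*(2 - 4)/29 = -(-3)*4*(-2)/29 = -(-3)*(-8)/29 = -1*24/29 = -24/29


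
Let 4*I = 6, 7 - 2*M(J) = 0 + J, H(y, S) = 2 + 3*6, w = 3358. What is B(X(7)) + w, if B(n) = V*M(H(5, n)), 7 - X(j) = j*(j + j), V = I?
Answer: 13393/4 ≈ 3348.3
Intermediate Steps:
H(y, S) = 20 (H(y, S) = 2 + 18 = 20)
M(J) = 7/2 - J/2 (M(J) = 7/2 - (0 + J)/2 = 7/2 - J/2)
I = 3/2 (I = (¼)*6 = 3/2 ≈ 1.5000)
V = 3/2 ≈ 1.5000
X(j) = 7 - 2*j² (X(j) = 7 - j*(j + j) = 7 - j*2*j = 7 - 2*j²)
B(n) = -39/4 (B(n) = 3*(7/2 - ½*20)/2 = 3*(7/2 - 10)/2 = (3/2)*(-13/2) = -39/4)
B(X(7)) + w = -39/4 + 3358 = 13393/4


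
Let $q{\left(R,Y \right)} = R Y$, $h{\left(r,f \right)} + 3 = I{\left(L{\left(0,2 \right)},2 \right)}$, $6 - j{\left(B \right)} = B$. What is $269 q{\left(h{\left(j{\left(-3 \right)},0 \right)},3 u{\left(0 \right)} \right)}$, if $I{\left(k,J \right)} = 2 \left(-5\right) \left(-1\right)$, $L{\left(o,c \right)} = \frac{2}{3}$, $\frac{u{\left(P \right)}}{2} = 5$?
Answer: $56490$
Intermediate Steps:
$u{\left(P \right)} = 10$ ($u{\left(P \right)} = 2 \cdot 5 = 10$)
$L{\left(o,c \right)} = \frac{2}{3}$ ($L{\left(o,c \right)} = 2 \cdot \frac{1}{3} = \frac{2}{3}$)
$j{\left(B \right)} = 6 - B$
$I{\left(k,J \right)} = 10$ ($I{\left(k,J \right)} = \left(-10\right) \left(-1\right) = 10$)
$h{\left(r,f \right)} = 7$ ($h{\left(r,f \right)} = -3 + 10 = 7$)
$269 q{\left(h{\left(j{\left(-3 \right)},0 \right)},3 u{\left(0 \right)} \right)} = 269 \cdot 7 \cdot 3 \cdot 10 = 269 \cdot 7 \cdot 30 = 269 \cdot 210 = 56490$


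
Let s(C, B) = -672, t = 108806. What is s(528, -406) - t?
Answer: -109478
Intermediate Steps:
s(528, -406) - t = -672 - 1*108806 = -672 - 108806 = -109478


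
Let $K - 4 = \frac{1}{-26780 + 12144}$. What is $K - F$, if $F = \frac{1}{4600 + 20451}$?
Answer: $\frac{1466546057}{366646436} \approx 3.9999$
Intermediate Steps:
$K = \frac{58543}{14636}$ ($K = 4 + \frac{1}{-26780 + 12144} = 4 + \frac{1}{-14636} = 4 - \frac{1}{14636} = \frac{58543}{14636} \approx 3.9999$)
$F = \frac{1}{25051} \approx 3.9919 \cdot 10^{-5}$
$K - F = \frac{58543}{14636} - \frac{1}{25051} = \frac{1466546057}{366646436}$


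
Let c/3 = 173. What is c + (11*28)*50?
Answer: 15919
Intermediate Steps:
c = 519 (c = 3*173 = 519)
c + (11*28)*50 = 519 + (11*28)*50 = 519 + 308*50 = 519 + 15400 = 15919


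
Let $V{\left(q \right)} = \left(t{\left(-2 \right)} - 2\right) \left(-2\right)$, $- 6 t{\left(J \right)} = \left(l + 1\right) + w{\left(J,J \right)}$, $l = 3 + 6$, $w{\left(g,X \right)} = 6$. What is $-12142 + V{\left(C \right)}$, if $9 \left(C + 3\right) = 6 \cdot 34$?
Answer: $- \frac{36398}{3} \approx -12133.0$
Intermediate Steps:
$l = 9$
$t{\left(J \right)} = - \frac{8}{3}$ ($t{\left(J \right)} = - \frac{\left(9 + 1\right) + 6}{6} = - \frac{10 + 6}{6} = \left(- \frac{1}{6}\right) 16 = - \frac{8}{3}$)
$C = \frac{59}{3}$ ($C = -3 + \frac{6 \cdot 34}{9} = -3 + \frac{1}{9} \cdot 204 = -3 + \frac{68}{3} = \frac{59}{3} \approx 19.667$)
$V{\left(q \right)} = \frac{28}{3}$ ($V{\left(q \right)} = \left(- \frac{8}{3} - 2\right) \left(-2\right) = \left(- \frac{14}{3}\right) \left(-2\right) = \frac{28}{3}$)
$-12142 + V{\left(C \right)} = -12142 + \frac{28}{3} = - \frac{36398}{3}$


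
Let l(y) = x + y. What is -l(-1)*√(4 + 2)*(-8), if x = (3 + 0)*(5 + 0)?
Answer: 112*√6 ≈ 274.34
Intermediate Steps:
x = 15 (x = 3*5 = 15)
l(y) = 15 + y
-l(-1)*√(4 + 2)*(-8) = -(15 - 1)*√(4 + 2)*(-8) = -14*√6*(-8) = -(-112)*√6 = 112*√6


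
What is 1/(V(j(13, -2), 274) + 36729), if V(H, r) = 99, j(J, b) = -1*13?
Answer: 1/36828 ≈ 2.7153e-5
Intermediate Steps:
j(J, b) = -13
1/(V(j(13, -2), 274) + 36729) = 1/(99 + 36729) = 1/36828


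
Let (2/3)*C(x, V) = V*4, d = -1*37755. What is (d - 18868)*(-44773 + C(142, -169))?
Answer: 2592597301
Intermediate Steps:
d = -37755
C(x, V) = 6*V (C(x, V) = 3*(V*4)/2 = 3*(4*V)/2 = 6*V)
(d - 18868)*(-44773 + C(142, -169)) = (-37755 - 18868)*(-44773 + 6*(-169)) = -56623*(-44773 - 1014) = -56623*(-45787) = 2592597301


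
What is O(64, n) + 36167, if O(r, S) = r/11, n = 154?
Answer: 397901/11 ≈ 36173.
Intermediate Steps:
O(r, S) = r/11 (O(r, S) = r*(1/11) = r/11)
O(64, n) + 36167 = (1/11)*64 + 36167 = 64/11 + 36167 = 397901/11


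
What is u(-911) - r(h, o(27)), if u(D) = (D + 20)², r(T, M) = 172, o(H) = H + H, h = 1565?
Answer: 793709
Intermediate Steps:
o(H) = 2*H
u(D) = (20 + D)²
u(-911) - r(h, o(27)) = (20 - 911)² - 1*172 = (-891)² - 172 = 793881 - 172 = 793709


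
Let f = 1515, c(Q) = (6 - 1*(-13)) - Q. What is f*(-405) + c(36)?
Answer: -613592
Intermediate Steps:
c(Q) = 19 - Q (c(Q) = (6 + 13) - Q = 19 - Q)
f*(-405) + c(36) = 1515*(-405) + (19 - 1*36) = -613575 + (19 - 36) = -613575 - 17 = -613592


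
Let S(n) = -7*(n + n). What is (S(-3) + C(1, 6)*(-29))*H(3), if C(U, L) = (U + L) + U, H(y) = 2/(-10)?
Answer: 38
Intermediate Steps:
H(y) = -⅕ (H(y) = 2*(-⅒) = -⅕)
C(U, L) = L + 2*U (C(U, L) = (L + U) + U = L + 2*U)
S(n) = -14*n
(S(-3) + C(1, 6)*(-29))*H(3) = (-14*(-3) + (6 + 2*1)*(-29))*(-⅕) = (42 + (6 + 2)*(-29))*(-⅕) = (42 + 8*(-29))*(-⅕) = (42 - 232)*(-⅕) = -190*(-⅕) = 38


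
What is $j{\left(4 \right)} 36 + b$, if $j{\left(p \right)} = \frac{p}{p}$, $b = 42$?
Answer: $78$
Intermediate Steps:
$j{\left(p \right)} = 1$
$j{\left(4 \right)} 36 + b = 1 \cdot 36 + 42 = 36 + 42 = 78$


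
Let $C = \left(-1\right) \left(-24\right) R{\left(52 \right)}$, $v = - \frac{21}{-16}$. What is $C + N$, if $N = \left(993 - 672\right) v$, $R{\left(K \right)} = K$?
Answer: $\frac{26709}{16} \approx 1669.3$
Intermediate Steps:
$v = \frac{21}{16}$ ($v = \left(-21\right) \left(- \frac{1}{16}\right) = \frac{21}{16} \approx 1.3125$)
$C = 1248$ ($C = \left(-1\right) \left(-24\right) 52 = 24 \cdot 52 = 1248$)
$N = \frac{6741}{16}$ ($N = \left(993 - 672\right) \frac{21}{16} = 321 \cdot \frac{21}{16} = \frac{6741}{16} \approx 421.31$)
$C + N = 1248 + \frac{6741}{16} = \frac{26709}{16}$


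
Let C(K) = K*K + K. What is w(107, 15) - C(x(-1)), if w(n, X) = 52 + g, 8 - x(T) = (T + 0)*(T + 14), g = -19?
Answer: -429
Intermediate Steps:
x(T) = 8 - T*(14 + T) (x(T) = 8 - (T + 0)*(T + 14) = 8 - T*(14 + T))
w(n, X) = 33 (w(n, X) = 52 - 19 = 33)
C(K) = K + K² (C(K) = K² + K = K + K²)
w(107, 15) - C(x(-1)) = 33 - (8 - 1*(-1)² - 14*(-1))*(1 + (8 - 1*(-1)² - 14*(-1))) = 33 - (8 - 1*1 + 14)*(1 + (8 - 1*1 + 14)) = 33 - (8 - 1 + 14)*(1 + (8 - 1 + 14)) = 33 - 21*(1 + 21) = 33 - 21*22 = 33 - 1*462 = 33 - 462 = -429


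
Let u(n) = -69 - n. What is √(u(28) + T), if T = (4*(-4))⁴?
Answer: 3*√7271 ≈ 255.81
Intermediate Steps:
T = 65536 (T = (-16)⁴ = 65536)
√(u(28) + T) = √((-69 - 1*28) + 65536) = √((-69 - 28) + 65536) = √(-97 + 65536) = √65439 = 3*√7271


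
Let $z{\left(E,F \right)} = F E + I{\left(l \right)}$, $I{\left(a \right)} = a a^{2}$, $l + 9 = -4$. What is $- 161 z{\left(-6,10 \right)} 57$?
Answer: $20712489$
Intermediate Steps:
$l = -13$ ($l = -9 - 4 = -13$)
$I{\left(a \right)} = a^{3}$
$z{\left(E,F \right)} = -2197 + E F$ ($z{\left(E,F \right)} = F E + \left(-13\right)^{3} = E F - 2197 = -2197 + E F$)
$- 161 z{\left(-6,10 \right)} 57 = - 161 \left(-2197 - 60\right) 57 = \left(-161\right) \left(-2257\right) 57 = 363377 \cdot 57 = 20712489$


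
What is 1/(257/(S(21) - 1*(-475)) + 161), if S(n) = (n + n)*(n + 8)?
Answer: 1693/272830 ≈ 0.0062053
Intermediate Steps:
S(n) = 2*n*(8 + n) (S(n) = (2*n)*(8 + n) = 2*n*(8 + n))
1/(257/(S(21) - 1*(-475)) + 161) = 1/(257/(2*21*(8 + 21) - 1*(-475)) + 161) = 1/(257/(2*21*29 + 475) + 161) = 1/(257/(1218 + 475) + 161) = 1/(257/1693 + 161) = 1/(272830/1693) = 1693/272830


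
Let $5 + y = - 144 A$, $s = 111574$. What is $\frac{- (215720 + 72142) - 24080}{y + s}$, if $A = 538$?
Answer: $- \frac{311942}{34097} \approx -9.1487$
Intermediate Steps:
$y = -77477$ ($y = -5 - 77472 = -77477$)
$\frac{- (215720 + 72142) - 24080}{y + s} = \frac{- (215720 + 72142) - 24080}{-77477 + 111574} = \frac{\left(-1\right) 287862 - 24080}{34097} = \left(-287862 - 24080\right) \frac{1}{34097} = \left(-311942\right) \frac{1}{34097} = - \frac{311942}{34097}$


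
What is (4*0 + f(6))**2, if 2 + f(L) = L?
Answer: 16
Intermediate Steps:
f(L) = -2 + L
(4*0 + f(6))**2 = (4*0 + (-2 + 6))**2 = (0 + 4)**2 = 4**2 = 16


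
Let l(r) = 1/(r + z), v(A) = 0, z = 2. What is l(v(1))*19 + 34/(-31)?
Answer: 521/62 ≈ 8.4032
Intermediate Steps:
l(r) = 1/(2 + r) (l(r) = 1/(r + 2) = 1/(2 + r))
l(v(1))*19 + 34/(-31) = 19/(2 + 0) + 34/(-31) = 19/2 + 34*(-1/31) = (½)*19 - 34/31 = 19/2 - 34/31 = 521/62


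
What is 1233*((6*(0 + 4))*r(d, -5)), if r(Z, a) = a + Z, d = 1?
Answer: -118368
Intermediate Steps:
r(Z, a) = Z + a
1233*((6*(0 + 4))*r(d, -5)) = 1233*((6*(0 + 4))*(1 - 5)) = 1233*((6*4)*(-4)) = 1233*(24*(-4)) = 1233*(-96) = -118368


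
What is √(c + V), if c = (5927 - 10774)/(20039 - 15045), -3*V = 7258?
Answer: I*√543262197126/14982 ≈ 49.197*I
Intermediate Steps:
V = -7258/3 (V = -⅓*7258 = -7258/3 ≈ -2419.3)
c = -4847/4994 ≈ -0.97056
√(c + V) = √(-4847/4994 - 7258/3) = √(-36260993/14982) = I*√543262197126/14982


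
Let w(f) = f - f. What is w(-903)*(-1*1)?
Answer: 0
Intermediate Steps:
w(f) = 0
w(-903)*(-1*1) = 0*(-1*1) = 0*(-1) = 0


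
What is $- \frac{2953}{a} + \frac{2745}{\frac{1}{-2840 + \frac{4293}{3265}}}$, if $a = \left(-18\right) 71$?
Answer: $- \frac{6502846165645}{834534} \approx -7.7922 \cdot 10^{6}$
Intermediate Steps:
$a = -1278$
$- \frac{2953}{a} + \frac{2745}{\frac{1}{-2840 + \frac{4293}{3265}}} = - \frac{2953}{-1278} + \frac{2745}{\frac{1}{-2840 + \frac{4293}{3265}}} = \left(-2953\right) \left(- \frac{1}{1278}\right) + \frac{2745}{\frac{1}{-2840 + 4293 \cdot \frac{1}{3265}}} = \frac{2953}{1278} + \frac{2745}{\frac{1}{-2840 + \frac{4293}{3265}}} = \frac{2953}{1278} + \frac{2745}{\frac{1}{- \frac{9268307}{3265}}} = \frac{2953}{1278} + \frac{2745}{- \frac{3265}{9268307}} = \frac{2953}{1278} + 2745 \left(- \frac{9268307}{3265}\right) = \frac{2953}{1278} - \frac{5088300543}{653} = - \frac{6502846165645}{834534}$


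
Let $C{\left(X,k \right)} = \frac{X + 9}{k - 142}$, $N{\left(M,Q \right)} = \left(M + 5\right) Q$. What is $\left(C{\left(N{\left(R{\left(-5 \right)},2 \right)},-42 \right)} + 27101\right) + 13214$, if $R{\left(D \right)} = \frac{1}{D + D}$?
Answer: $\frac{18544853}{460} \approx 40315.0$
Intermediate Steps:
$R{\left(D \right)} = \frac{1}{2 D}$
$N{\left(M,Q \right)} = Q \left(5 + M\right)$ ($N{\left(M,Q \right)} = \left(5 + M\right) Q = Q \left(5 + M\right)$)
$C{\left(X,k \right)} = \frac{9 + X}{-142 + k}$
$\left(C{\left(N{\left(R{\left(-5 \right)},2 \right)},-42 \right)} + 27101\right) + 13214 = \left(\frac{9 + 2 \left(5 + \frac{1}{2 \left(-5\right)}\right)}{-142 - 42} + 27101\right) + 13214 = \left(\frac{9 + 2 \left(5 + \frac{1}{2} \left(- \frac{1}{5}\right)\right)}{-184} + 27101\right) + 13214 = \left(- \frac{9 + 2 \left(5 - \frac{1}{10}\right)}{184} + 27101\right) + 13214 = \left(- \frac{9 + 2 \cdot \frac{49}{10}}{184} + 27101\right) + 13214 = \left(- \frac{9 + \frac{49}{5}}{184} + 27101\right) + 13214 = \left(\left(- \frac{1}{184}\right) \frac{94}{5} + 27101\right) + 13214 = \left(- \frac{47}{460} + 27101\right) + 13214 = \frac{12466413}{460} + 13214 = \frac{18544853}{460}$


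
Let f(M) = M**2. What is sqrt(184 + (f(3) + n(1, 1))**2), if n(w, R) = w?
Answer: 2*sqrt(71) ≈ 16.852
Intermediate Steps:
sqrt(184 + (f(3) + n(1, 1))**2) = sqrt(184 + (3**2 + 1)**2) = sqrt(184 + (9 + 1)**2) = sqrt(184 + 10**2) = sqrt(184 + 100) = sqrt(284) = 2*sqrt(71)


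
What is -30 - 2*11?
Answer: -52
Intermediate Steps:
-30 - 2*11 = -30 - 22 = -52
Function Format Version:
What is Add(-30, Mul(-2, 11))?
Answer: -52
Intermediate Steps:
Add(-30, Mul(-2, 11)) = Add(-30, -22) = -52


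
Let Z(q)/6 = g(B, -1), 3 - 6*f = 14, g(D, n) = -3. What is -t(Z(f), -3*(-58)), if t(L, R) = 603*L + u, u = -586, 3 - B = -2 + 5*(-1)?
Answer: 11440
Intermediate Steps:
B = 10 (B = 3 - (-2 + 5*(-1)) = 3 - (-2 - 5) = 3 - 1*(-7) = 3 + 7 = 10)
f = -11/6 (f = ½ - ⅙*14 = ½ - 7/3 = -11/6 ≈ -1.8333)
Z(q) = -18 (Z(q) = 6*(-3) = -18)
t(L, R) = -586 + 603*L (t(L, R) = 603*L - 586 = -586 + 603*L)
-t(Z(f), -3*(-58)) = -(-586 + 603*(-18)) = -(-586 - 10854) = -1*(-11440) = 11440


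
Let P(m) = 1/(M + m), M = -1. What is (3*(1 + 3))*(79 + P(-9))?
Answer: 4734/5 ≈ 946.80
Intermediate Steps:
P(m) = 1/(-1 + m)
(3*(1 + 3))*(79 + P(-9)) = (3*(1 + 3))*(79 + 1/(-1 - 9)) = (3*4)*(79 + 1/(-10)) = 12*(79 - 1/10) = 12*(789/10) = 4734/5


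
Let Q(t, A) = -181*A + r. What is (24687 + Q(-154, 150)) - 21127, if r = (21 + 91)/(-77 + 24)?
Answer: -1250382/53 ≈ -23592.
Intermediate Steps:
r = -112/53 (r = 112/(-53) = 112*(-1/53) = -112/53 ≈ -2.1132)
Q(t, A) = -112/53 - 181*A (Q(t, A) = -181*A - 112/53 = -112/53 - 181*A)
(24687 + Q(-154, 150)) - 21127 = (24687 + (-112/53 - 181*150)) - 21127 = (24687 + (-112/53 - 27150)) - 21127 = (24687 - 1439062/53) - 21127 = -130651/53 - 21127 = -1250382/53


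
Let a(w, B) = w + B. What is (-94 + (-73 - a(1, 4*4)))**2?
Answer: 33856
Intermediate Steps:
a(w, B) = B + w
(-94 + (-73 - a(1, 4*4)))**2 = (-94 + (-73 - (4*4 + 1)))**2 = (-94 + (-73 - (16 + 1)))**2 = (-94 + (-73 - 1*17))**2 = (-94 + (-73 - 17))**2 = (-94 - 90)**2 = (-184)**2 = 33856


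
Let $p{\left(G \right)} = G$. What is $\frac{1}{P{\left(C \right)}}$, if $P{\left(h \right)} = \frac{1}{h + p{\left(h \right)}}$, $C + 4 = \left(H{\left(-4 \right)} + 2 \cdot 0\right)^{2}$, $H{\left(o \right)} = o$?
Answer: $24$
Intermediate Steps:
$C = 12$ ($C = -4 + \left(-4 + 2 \cdot 0\right)^{2} = -4 + \left(-4 + 0\right)^{2} = -4 + \left(-4\right)^{2} = -4 + 16 = 12$)
$P{\left(h \right)} = \frac{1}{2 h}$ ($P{\left(h \right)} = \frac{1}{h + h} = \frac{1}{2 h}$)
$\frac{1}{P{\left(C \right)}} = \frac{1}{\frac{1}{2} \cdot \frac{1}{12}} = \frac{1}{\frac{1}{24}} = 24$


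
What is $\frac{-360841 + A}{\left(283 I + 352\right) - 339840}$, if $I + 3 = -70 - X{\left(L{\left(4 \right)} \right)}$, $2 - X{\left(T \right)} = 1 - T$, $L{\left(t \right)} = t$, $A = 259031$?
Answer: $\frac{50905}{180781} \approx 0.28158$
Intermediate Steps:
$X{\left(T \right)} = 1 + T$ ($X{\left(T \right)} = 2 - \left(1 - T\right) = 2 + \left(-1 + T\right) = 1 + T$)
$I = -78$ ($I = -3 - 75 = -78$)
$\frac{-360841 + A}{\left(283 I + 352\right) - 339840} = \frac{-360841 + 259031}{\left(283 \left(-78\right) + 352\right) - 339840} = - \frac{101810}{\left(-22074 + 352\right) - 339840} = - \frac{101810}{-21722 - 339840} = - \frac{101810}{-361562} = \left(-101810\right) \left(- \frac{1}{361562}\right) = \frac{50905}{180781}$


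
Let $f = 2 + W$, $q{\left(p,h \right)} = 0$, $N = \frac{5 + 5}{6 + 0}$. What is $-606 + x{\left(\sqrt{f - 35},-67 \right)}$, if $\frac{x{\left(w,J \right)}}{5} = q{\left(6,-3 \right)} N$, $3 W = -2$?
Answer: $-606$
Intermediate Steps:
$W = - \frac{2}{3}$ ($W = \frac{1}{3} \left(-2\right) = - \frac{2}{3} \approx -0.66667$)
$N = \frac{5}{3}$ ($N = \frac{10}{6} = 10 \cdot \frac{1}{6} = \frac{5}{3} \approx 1.6667$)
$f = \frac{4}{3}$ ($f = 2 - \frac{2}{3} = \frac{4}{3} \approx 1.3333$)
$x{\left(w,J \right)} = 0$ ($x{\left(w,J \right)} = 5 \cdot 0 \cdot \frac{5}{3} = 5 \cdot 0 = 0$)
$-606 + x{\left(\sqrt{f - 35},-67 \right)} = -606 + 0 = -606$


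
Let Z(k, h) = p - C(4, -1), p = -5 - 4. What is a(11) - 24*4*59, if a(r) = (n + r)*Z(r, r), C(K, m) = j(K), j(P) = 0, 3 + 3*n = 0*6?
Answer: -5754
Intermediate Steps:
n = -1 (n = -1 + (0*6)/3 = -1 + (⅓)*0 = -1 + 0 = -1)
p = -9
C(K, m) = 0
Z(k, h) = -9 (Z(k, h) = -9 - 1*0 = -9 + 0 = -9)
a(r) = 9 - 9*r (a(r) = (-1 + r)*(-9) = 9 - 9*r)
a(11) - 24*4*59 = (9 - 9*11) - 24*4*59 = (9 - 99) - 96*59 = -90 - 5664 = -5754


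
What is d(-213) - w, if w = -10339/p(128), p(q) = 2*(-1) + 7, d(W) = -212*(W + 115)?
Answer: 114219/5 ≈ 22844.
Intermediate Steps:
d(W) = -24380 - 212*W (d(W) = -212*(115 + W) = -24380 - 212*W)
p(q) = 5 (p(q) = -2 + 7 = 5)
w = -10339/5 ≈ -2067.8
d(-213) - w = (-24380 - 212*(-213)) - 1*(-10339/5) = (-24380 + 45156) + 10339/5 = 20776 + 10339/5 = 114219/5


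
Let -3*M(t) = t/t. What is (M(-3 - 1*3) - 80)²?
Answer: 58081/9 ≈ 6453.4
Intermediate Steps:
M(t) = -⅓ (M(t) = -t/(3*t) = -⅓*1 = -⅓)
(M(-3 - 1*3) - 80)² = (-⅓ - 80)² = (-241/3)² = 58081/9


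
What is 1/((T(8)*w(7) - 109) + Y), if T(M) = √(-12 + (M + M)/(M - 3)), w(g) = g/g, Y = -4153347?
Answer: -5191820/21563995929931 - I*√55/43127991859862 ≈ -2.4076e-7 - 1.7196e-13*I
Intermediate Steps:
w(g) = 1
T(M) = √(-12 + 2*M/(-3 + M)) (T(M) = √(-12 + (2*M)/(-3 + M)) = √(-12 + 2*M/(-3 + M)))
1/((T(8)*w(7) - 109) + Y) = 1/(((√2*√((18 - 5*8)/(-3 + 8)))*1 - 109) - 4153347) = 1/(((√2*√((18 - 40)/5))*1 - 109) - 4153347) = 1/(((√2*√((⅕)*(-22)))*1 - 109) - 4153347) = 1/(((√2*√(-22/5))*1 - 109) - 4153347) = 1/(((√2*(I*√110/5))*1 - 109) - 4153347) = 1/(((2*I*√55/5)*1 - 109) - 4153347) = 1/((2*I*√55/5 - 109) - 4153347) = 1/((-109 + 2*I*√55/5) - 4153347) = 1/(-4153456 + 2*I*√55/5)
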